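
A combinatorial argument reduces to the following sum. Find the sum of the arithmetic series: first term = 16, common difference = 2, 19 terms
Last term: a_n = 16+(19-1)·2 = 52
Sum = n(a_1+a_n)/2 = 19(16+52)/2 = 646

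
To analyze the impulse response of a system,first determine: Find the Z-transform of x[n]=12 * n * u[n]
Z{n*u[n]} = z/(z-1)^2
By linearity: Z{12*n*u[n]} = 12z/(z-1)^2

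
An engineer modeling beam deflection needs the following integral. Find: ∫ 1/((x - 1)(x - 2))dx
Partial fractions: 1/((x-1)(x-2))=A/(x-1)+B/(x-2)
A=-1, B=1
∫ [-1· 1/(x-1)+1· 1/(x-2)] dx
=(1)[ln|x-2| - ln|x-1|]+C

Answer: ln|(x-2)/(x-1)|+C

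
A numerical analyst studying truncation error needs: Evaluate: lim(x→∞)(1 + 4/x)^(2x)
Rewrite as [(1+4/x)^x]^2.
lim(1+4/x)^x = e^4, so limit = (e^4)^2 = e^8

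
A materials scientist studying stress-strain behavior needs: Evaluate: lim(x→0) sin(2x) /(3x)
L'Hôpital (0/0): lim 2cos(2x)/3=2/3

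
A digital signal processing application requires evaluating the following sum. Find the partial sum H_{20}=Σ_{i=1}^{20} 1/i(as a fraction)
H_20=1+1/2+1/3+...+1/20
=55835135/15519504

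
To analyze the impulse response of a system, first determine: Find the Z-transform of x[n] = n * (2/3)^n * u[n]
Using the property Z{n * a^n * u[n]} = az/(z-a)^2
With a = 2/3: X(z) = (2/3)z/(z - 2/3)^2, |z| > 2/3

Answer: (2/3)z/(z - 2/3)^2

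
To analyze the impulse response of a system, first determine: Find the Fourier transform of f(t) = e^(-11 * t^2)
The Fourier transform of a Gaussian e^(-a * t^2) is sqrt(pi/a) * e^(-omega^2/(4a)).
With a = 11: F(omega) = sqrt(pi/11) * e^(-omega^2/44)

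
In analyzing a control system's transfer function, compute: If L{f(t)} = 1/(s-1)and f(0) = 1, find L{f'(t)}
L{f'(t)} = s·F(s) - f(0) = s/(s-1)-1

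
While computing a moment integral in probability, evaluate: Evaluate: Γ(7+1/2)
Γ(n+1/2) = (2n)!√π/(4^n·n!)
= 87178291200√π/(16384·5040) = (135135/128)·√π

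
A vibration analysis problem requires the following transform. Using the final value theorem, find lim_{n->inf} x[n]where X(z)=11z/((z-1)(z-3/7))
Final value theorem: lim x[n]=lim_{z->1} (z-1)*X(z)
(z-1)*X(z)=11z/(z-3/7)
As z->1: 11/(1 - 3/7)=11/(4/7)=77/4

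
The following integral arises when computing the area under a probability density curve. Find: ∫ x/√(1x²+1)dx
Let u=x² + 1, du=2x dx
∫ (1/2)·u^(-1/2) du=√u + C

Answer: √(x² + 1) + C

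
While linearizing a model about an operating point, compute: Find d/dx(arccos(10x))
d/dx[arccos(u)]=-u'/√(1-u²), u=10x, u'=10

Answer: -10/√(1-100x²)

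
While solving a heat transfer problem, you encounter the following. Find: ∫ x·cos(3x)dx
By parts: u = x, dv = cos(3x) dx
du = dx, v = sin(3x)/3
= x·sin(3x)/3+cos(3x)/3²+C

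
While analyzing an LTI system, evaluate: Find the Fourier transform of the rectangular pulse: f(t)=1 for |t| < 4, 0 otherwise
F(omega)=integral from -4 to 4 of e^(-j*omega*t) dt
=2*sin(4*omega)/omega=8*sinc(4*omega/pi)

Answer: 2*sin(4*omega)/omega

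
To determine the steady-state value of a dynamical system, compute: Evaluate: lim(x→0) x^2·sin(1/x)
Squeeze theorem: -|x^2| ≤ x^2·sin(1/x) ≤ |x^2|
Since x^2 → 0 as x → 0, by squeeze theorem the limit is 0

Answer: 0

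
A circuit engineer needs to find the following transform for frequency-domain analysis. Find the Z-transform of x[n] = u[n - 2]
Using the time-shift property: Z{u[n-2]}=z^(-2) * z/(z-1)
=z^(-1)/(z-1)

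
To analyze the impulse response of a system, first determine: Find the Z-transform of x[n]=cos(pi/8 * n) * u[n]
Z{cos(w0 * n) * u[n]} = z(z - cos(w0))/(z^2 - 2z * cos(w0) + 1)
With w0 = pi/8: X(z) = z(z - cos(pi/8))/(z^2 - 2z * cos(pi/8) + 1)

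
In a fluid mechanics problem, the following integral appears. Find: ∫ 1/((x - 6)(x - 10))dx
Partial fractions: 1/((x-6)(x-10))=A/(x-6) + B/(x-10)
A=-1/4, B=1/4
∫ [-1/4· 1/(x-6) + 1/4· 1/(x-10)] dx
=(1/4)[ln|x-10| - ln|x-6|] + C

Answer: (1/4)·ln|(x-10)/(x-6)| + C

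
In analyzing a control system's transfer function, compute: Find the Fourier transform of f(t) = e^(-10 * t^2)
The Fourier transform of a Gaussian e^(-a * t^2) is sqrt(pi/a) * e^(-omega^2/(4a)).
With a = 10: F(omega) = sqrt(pi/10) * e^(-omega^2/40)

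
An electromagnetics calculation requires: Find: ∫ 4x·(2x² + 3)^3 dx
Let u=2x²+3, du=4x dx
∫ u^3 du=u^4/4+C

Answer: (2x²+3)^4/4+C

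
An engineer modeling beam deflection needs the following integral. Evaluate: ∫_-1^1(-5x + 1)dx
Step 1: Find antiderivative F(x)=(-5/2)x^2+x
Step 2: F(1) - F(-1)=-3/2 - (-7/2)=2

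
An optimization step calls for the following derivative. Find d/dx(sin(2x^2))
Chain rule: d/dx[sin(u)]=cos(u)·u' where u=2x^2
u'=4x

Answer: 4x·cos(2x^2)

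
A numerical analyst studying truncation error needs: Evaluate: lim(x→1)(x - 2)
Polynomial is continuous, so substitute x=1:
1·1 - 2=-1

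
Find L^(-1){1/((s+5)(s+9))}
Partial fractions: 1/((s+5)(s+9))=A/(s+5)+B/(s+9)
Cover-up: A=1/(s+9)|_{s=-5}=1/4; B=1/(s+5)|_{s=-9}=-1/4
L^(-1)=(1/4)e^(-5t) - (1/4)e^(-9t)

Answer: (1/4)(e^(-5t) - e^(-9t))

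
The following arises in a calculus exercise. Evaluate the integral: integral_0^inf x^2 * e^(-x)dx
This is a Gamma integral. Substitute u=1x:
integral_0^inf x^2*e^(-x) dx=(1/1^3) integral_0^inf u^2*e^(-u) du
=Gamma(3)/1^3=2!/1^3=2/1

Answer: 2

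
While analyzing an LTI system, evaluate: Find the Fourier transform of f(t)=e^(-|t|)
Using the standard pair: F{e^(-a|t|)} = 2a/(a^2+omega^2)
With a = 1: F(omega) = 2/(1+omega^2)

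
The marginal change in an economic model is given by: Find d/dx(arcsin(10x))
d/dx[arcsin(u)]=u'/√(1-u²), u=10x, u'=10

Answer: 10/√(1-100x²)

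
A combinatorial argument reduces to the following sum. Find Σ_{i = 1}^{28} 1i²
= 1·n(n + 1)(2n + 1)/6 = 1·28·29·57/6 = 7714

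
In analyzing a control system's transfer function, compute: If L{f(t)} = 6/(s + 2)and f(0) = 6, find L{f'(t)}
L{f'(t)} = s·F(s) - f(0) = 6s/(s + 2) - 6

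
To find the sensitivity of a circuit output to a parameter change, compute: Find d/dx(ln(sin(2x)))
Chain rule: d/dx[ln(u)] = u'/u where u = sin(2x)
u' = 2cos(2x)

Answer: (2cos(2x))/(sin(2x))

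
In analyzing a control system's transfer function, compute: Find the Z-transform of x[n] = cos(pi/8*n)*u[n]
Z{cos(w0 * n) * u[n]} = z(z - cos(w0))/(z^2 - 2z * cos(w0) + 1)
With w0 = pi/8: X(z) = z(z - cos(pi/8))/(z^2 - 2z * cos(pi/8) + 1)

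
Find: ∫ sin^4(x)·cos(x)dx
Let u = sin(x), du = cos(x) dx
∫ u^4 du = u^5/5 + C

Answer: sin^5(x)/5 + C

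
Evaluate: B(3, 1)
B(x,y) = Γ(x)Γ(y)/Γ(x+y) = (x-1)!(y-1)!/(x+y-1)!
B(3,1) = 2!·0!/3! = 1/3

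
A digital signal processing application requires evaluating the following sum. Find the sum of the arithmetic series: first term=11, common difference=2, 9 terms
Last term: a_n = 11+(9-1)·2 = 27
Sum = n(a_1+a_n)/2 = 9(11+27)/2 = 171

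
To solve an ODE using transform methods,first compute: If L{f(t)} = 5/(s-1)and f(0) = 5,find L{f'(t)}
L{f'(t)}=s·F(s) - f(0)=5s/(s-1)-5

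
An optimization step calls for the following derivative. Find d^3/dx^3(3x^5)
Apply power rule 3 times:
d^1: 15x^4
d^2: 60x^3
d^3: 180x^2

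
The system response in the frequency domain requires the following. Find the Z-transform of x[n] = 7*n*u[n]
Z{n*u[n]}=z/(z-1)^2
By linearity: Z{7*n*u[n]}=7z/(z-1)^2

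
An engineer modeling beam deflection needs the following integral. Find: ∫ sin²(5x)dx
Using identity sin²(u) = (1 - cos(2u))/2:
∫ (1 - cos(10x))/2 dx = x/2 - sin(10x)/20+C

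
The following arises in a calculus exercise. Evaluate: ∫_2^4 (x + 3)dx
Step 1: Find antiderivative F(x)=(1/2)x^2 + 3x
Step 2: F(4) - F(2)=20 - (8)=12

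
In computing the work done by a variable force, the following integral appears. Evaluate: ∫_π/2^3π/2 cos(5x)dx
Antiderivative: sin(5x)/5
Evaluate at bounds: [sin(5·3π/2)/5] - [sin(5·π/2)/5]
= ((-1) - (1))/5 = -2/5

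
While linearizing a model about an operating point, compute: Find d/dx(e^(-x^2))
Chain rule: d/dx[e^u]=e^u · u' where u=-x^2
u'=-2x

Answer: -2x·e^(-x^2)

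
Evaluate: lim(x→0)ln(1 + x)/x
L'Hôpital (0/0): lim 1/(1+x) / 1=1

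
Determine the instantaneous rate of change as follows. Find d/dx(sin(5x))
Chain rule: d/dx[sin(u)]=cos(u)·u' where u=5x
u'=5

Answer: 5·cos(5x)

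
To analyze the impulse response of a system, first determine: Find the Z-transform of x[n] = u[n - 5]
Using the time-shift property: Z{u[n-5]}=z^(-5)*z/(z-1)
=z^(-4)/(z-1)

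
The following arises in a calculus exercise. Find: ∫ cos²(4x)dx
Using identity cos²(u)=(1 + cos(2u))/2:
∫ (1 + cos(8x))/2 dx=x/2 + sin(8x)/16 + C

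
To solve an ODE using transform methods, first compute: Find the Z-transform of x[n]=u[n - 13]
Using the time-shift property: Z{u[n-13]} = z^(-13)*z/(z-1)
= z^(-12)/(z-1)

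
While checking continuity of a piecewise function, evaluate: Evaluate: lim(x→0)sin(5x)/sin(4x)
sin(u) ≈ u for small u:
sin(5x)/sin(4x) ≈ 5x/(4x) = 5/4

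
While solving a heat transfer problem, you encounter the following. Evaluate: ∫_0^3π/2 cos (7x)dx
Antiderivative: sin(7x)/7
Evaluate at bounds: [sin(7·3π/2)/7] - [sin(7·0)/7]
= ((1) - (0))/7 = 1/7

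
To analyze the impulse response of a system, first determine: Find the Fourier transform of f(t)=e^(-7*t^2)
The Fourier transform of a Gaussian e^(-a * t^2) is sqrt(pi/a) * e^(-omega^2/(4a)).
With a = 7: F(omega) = sqrt(pi/7) * e^(-omega^2/28)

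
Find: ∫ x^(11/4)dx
Power rule: ∫ x^(11/4) dx=x^(15/4)/(15/4) + C

Answer: (4/15)·x^(15/4) + C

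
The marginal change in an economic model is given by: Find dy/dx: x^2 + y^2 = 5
Differentiate: 2x + 2y·(dy/dx) = 0
dy/dx = -2x/(2y)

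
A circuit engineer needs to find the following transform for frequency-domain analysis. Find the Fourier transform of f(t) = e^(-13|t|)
Using the standard pair: F{e^(-a|t|)}=2a/(a^2 + omega^2)
With a=13: F(omega)=26/(169 + omega^2)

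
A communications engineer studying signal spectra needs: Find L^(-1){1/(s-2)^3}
L^(-1){1/(s-a)^n} = t^(n-1)·e^(at)/(n-1)!
Here a = 2, n = 3: t^2·e^(2t)/2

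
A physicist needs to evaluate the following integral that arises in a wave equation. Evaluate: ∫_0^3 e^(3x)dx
Antiderivative: (1/3)e^(3x)
Evaluate: (1/3)(e^9 - 1)

Answer: (e^9 - 1)/3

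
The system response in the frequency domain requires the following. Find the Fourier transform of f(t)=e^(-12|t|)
Using the standard pair: F{e^(-a|t|)}=2a/(a^2+omega^2)
With a=12: F(omega)=24/(144+omega^2)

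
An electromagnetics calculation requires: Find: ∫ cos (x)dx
Using standard integral: ∫ cos(x) dx=sin(x)+C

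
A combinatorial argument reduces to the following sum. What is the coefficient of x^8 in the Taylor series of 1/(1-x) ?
1/(1-x) = Σ x^n for |x|<1
All coefficients are 1

Answer: 1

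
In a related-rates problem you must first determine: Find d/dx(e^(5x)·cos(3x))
Product rule: (fg)' = f'g+fg'
f = e^(5x), f' = 5·e^(5x)
g = cos(3x), g' = -3·sin(3x)

Answer: 5·e^(5x)·cos(3x)-3·e^(5x)·sin(3x)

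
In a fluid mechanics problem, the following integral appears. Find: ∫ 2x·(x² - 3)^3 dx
Let u = x² - 3, du = 2x dx
∫ u^3 du = u^4/4+C

Answer: (x² - 3)^4/4+C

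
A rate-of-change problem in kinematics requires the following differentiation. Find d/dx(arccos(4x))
d/dx[arccos(u)]=-u'/√(1-u²), u=4x, u'=4

Answer: -4/√(1 - 16x²)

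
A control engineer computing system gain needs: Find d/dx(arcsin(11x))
d/dx[arcsin(u)] = u'/√(1-u²), u = 11x, u' = 11

Answer: 11/√(1-121x²)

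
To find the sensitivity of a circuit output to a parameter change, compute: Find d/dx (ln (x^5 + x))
Chain rule: d/dx[ln(u)]=u'/u where u=x^5 + x
u'=5x^4 + 1

Answer: (5x^4 + 1)/(x^5 + x)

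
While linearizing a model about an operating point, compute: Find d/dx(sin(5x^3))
Chain rule: d/dx[sin(u)] = cos(u)·u' where u = 5x^3
u' = 15x^2

Answer: 15x^2·cos(5x^3)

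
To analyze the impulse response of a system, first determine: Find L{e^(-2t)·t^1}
First shifting: L{e^(at)f(t)} = F(s-a)
L{t^1} = 1/s^2
Shift s → s+2: 1/(s+2)^2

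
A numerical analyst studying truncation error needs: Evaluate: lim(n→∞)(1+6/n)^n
This is the definition of e^6: lim(1+6/n)^n=e^6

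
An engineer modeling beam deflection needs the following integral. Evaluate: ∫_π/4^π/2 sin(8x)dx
Antiderivative: -cos(8x)/8
Evaluate at bounds: [-cos(8·π/2)/8] - [-cos(8·π/4)/8]
= (-(1) + (1))/8 = 0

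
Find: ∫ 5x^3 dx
Using power rule: ∫ 5x^3 dx = 5/4 x^4+C = (5/4)x^4+C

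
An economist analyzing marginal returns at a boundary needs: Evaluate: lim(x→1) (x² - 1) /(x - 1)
Factor: (x² - 1)=(x-1)(x + 1)
Cancel (x-1): lim(x→1) (x + 1)=2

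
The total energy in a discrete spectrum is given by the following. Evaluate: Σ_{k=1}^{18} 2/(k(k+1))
Partial fractions: 2/(k(k+1))=2/k - 2/(k+1)
Telescoping sum: 2(1-1/19)=2·18/19

Answer: 36/19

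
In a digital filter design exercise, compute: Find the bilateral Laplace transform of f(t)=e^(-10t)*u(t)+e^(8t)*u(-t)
For e^(-10t) * u(t): L = 1/(s + 10), Re(s) > -10
For e^(8t) * u(-t): L = -1/(s-8), Re(s) < 8
Combined: F(s) = 1/(s + 10) - 1/(s-8), -10 < Re(s) < 8

Answer: 1/(s + 10) - 1/(s-8), ROC: -10 < Re(s) < 8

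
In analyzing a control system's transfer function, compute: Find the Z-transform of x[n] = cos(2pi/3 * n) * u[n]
Z{cos(w0*n)*u[n]}=z(z - cos(w0))/(z^2-2z*cos(w0)+1)
With w0=2pi/3: X(z)=z(z - cos(2pi/3))/(z^2-2z*cos(2pi/3)+1)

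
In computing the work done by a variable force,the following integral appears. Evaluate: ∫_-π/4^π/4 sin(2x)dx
Antiderivative: -cos(2x)/2
Evaluate at bounds: [-cos(2·π/4)/2] - [-cos(2·-π/4)/2]
= (-(0)+(0))/2 = 0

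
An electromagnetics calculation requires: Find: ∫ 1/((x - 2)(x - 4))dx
Partial fractions: 1/((x-2)(x-4)) = A/(x-2) + B/(x-4)
A = -1/2, B = 1/2
∫ [-1/2· 1/(x-2) + 1/2· 1/(x-4)] dx
= (1/2)[ln|x-4| - ln|x-2|] + C

Answer: (1/2)·ln|(x-4)/(x-2)| + C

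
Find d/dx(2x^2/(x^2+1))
Quotient rule: (f/g)'=(f'g - fg')/g²
f=2x^2, f'=4x
g=x^2 + 1, g'=2x

Answer: (4x·(x^2 + 1) - 4x^3)/(x^2 + 1)²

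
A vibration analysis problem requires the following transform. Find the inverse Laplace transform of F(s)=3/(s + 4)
L^(-1){3/(s-a)}=c·e^(at)
Here a=-4, c=3

Answer: 3e^(-4t)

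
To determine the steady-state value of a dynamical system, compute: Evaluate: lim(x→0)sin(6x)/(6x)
L'Hôpital (0/0): lim 6cos(6x)/6=6/6

Answer: 1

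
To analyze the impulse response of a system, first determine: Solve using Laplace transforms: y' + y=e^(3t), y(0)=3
Take L: sY - 3 + Y = 1/(s-3)
Y(s + 1) = 1/(s-3) + 3
Y = 1/((s-3)(s + 1)) + 3/(s + 1)
Partial fractions: 1/((s-3)(s + 1)) = (1/4)/(s-3) - (1/4)/(s + 1)
So Y = (1/4)/(s-3) + (11/4)/(s + 1)
Inverse Laplace transform (L^(-1){1/(s-3)} = e^(3t), L^(-1){1/(s + 1)} = e^(-t)):

Answer: y(t) = (1/4)·e^(3t) + (11/4)·e^(-t)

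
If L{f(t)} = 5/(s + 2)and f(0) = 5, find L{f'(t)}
L{f'(t)}=s·F(s) - f(0)=5s/(s+2)-5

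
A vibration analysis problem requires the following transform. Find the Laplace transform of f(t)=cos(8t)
L{cos(wt)}=s/(s² + w²)
L{cos(8t)}=s/(s² + 64)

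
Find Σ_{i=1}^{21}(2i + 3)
=2·Σ i+3·21=2·231+63=525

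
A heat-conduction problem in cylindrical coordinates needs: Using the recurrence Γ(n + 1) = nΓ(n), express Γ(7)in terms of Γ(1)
Γ(7) = 6Γ(6) = 6·5Γ(5) = ... = 6!·Γ(1) = 720·Γ(1)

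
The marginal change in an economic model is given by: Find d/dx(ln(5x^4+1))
Chain rule: d/dx[ln(u)]=u'/u where u=5x^4+1
u'=20x^3

Answer: (20x^3)/(5x^4+1)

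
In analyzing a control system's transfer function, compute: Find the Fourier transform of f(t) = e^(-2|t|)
Using the standard pair: F{e^(-a|t|)} = 2a/(a^2+omega^2)
With a = 2: F(omega) = 4/(4+omega^2)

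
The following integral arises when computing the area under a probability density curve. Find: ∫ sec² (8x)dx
Since d/dx[tan(8x)]=8sec²(8x), integral=tan(8x)/8+C

Answer: (1/8)tan(8x)+C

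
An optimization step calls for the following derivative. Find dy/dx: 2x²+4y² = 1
Differentiate: 4x + 8y·(dy/dx) = 0
dy/dx = -4x/(8y) = -(1/2)·(x/y)

Answer: dy/dx = -(1/2)·(x/y)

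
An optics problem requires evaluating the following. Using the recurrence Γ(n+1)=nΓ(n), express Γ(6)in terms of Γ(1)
Γ(6)=5Γ(5)=5·4Γ(4)=...=5!·Γ(1)=120·Γ(1)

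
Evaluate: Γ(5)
Γ(n) = (n-1)! for positive integers
Γ(5) = 4! = 24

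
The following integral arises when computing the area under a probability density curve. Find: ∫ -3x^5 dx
Using power rule: ∫ -3x^5 dx = -3/6 x^6 + C = (-1/2)x^6 + C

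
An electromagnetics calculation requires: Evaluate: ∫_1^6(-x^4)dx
Step 1: Find antiderivative F(x)=(-1/5)x^5
Step 2: F(6) - F(1)=-7776/5 - (-1/5)=-1555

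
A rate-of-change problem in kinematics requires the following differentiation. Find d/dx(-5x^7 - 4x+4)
Power rule: d/dx(ax^n) = n·a·x^(n-1)
Term by term: -35·x^6-4

Answer: -35x^6-4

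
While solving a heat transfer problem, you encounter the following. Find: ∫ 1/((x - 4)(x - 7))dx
Partial fractions: 1/((x-4)(x-7)) = A/(x-4) + B/(x-7)
A = -1/3, B = 1/3
∫ [-1/3· 1/(x-4) + 1/3· 1/(x-7)] dx
= (1/3)[ln|x-7| - ln|x-4|] + C

Answer: (1/3)·ln|(x-7)/(x-4)| + C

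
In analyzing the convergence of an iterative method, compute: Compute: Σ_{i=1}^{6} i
Using formula: Σ i^1=n(n + 1)/2=6·7/2=21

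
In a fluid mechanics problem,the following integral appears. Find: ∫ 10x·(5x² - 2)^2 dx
Let u=5x² - 2, du=10x dx
∫ u^2 du=u^3/3+C

Answer: (5x² - 2)^3/3+C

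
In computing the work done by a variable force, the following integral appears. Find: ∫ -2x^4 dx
Using power rule: ∫ -2x^4 dx=-2/5 x^5 + C=(-2/5)x^5 + C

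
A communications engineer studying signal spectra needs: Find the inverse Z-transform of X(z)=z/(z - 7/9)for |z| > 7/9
Standard pair: z/(z-a) <-> a^n * u[n] for causal signals
With a = 7/9: x[n] = (7/9)^n * u[n]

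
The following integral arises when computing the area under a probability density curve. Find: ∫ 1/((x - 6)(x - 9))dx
Partial fractions: 1/((x-6)(x-9))=A/(x-6)+B/(x-9)
A=-1/3, B=1/3
∫ [-1/3· 1/(x-6)+1/3· 1/(x-9)] dx
=(1/3)[ln|x-9| - ln|x-6|]+C

Answer: (1/3)·ln|(x-9)/(x-6)|+C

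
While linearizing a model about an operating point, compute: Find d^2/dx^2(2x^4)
Apply power rule 2 times:
d^1: 8x^3
d^2: 24x^2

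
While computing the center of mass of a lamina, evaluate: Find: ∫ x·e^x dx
Integration by parts: u=x, dv=e^x dx
du=dx, v=e^x
=x·e^x - ∫ e^x dx
=x·e^x - e^x + C

Answer: e^x(x - 1) + C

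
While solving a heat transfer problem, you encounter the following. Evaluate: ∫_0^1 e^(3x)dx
Antiderivative: (1/3)e^(3x)
Evaluate: (1/3)(e^3 - 1)

Answer: (e^3 - 1)/3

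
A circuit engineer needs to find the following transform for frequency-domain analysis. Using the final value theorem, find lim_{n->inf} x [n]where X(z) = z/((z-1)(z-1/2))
Final value theorem: lim x[n] = lim_{z->1} (z-1)*X(z)
(z-1)*X(z) = z/(z-1/2)
As z->1: 1/(1-1/2) = 1/(1/2) = 2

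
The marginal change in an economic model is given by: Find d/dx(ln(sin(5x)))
Chain rule: d/dx[ln(u)]=u'/u where u=sin(5x)
u'=5cos(5x)

Answer: (5cos(5x))/(sin(5x))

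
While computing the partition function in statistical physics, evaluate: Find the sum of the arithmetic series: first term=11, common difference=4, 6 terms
Last term: a_n = 11 + (6 - 1)·4 = 31
Sum = n(a_1 + a_n)/2 = 6(11 + 31)/2 = 126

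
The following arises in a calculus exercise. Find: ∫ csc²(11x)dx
Since d/dx[-cot(11x)] = 11csc²(11x), integral = -cot(11x)/11 + C

Answer: (-1/11)cot(11x) + C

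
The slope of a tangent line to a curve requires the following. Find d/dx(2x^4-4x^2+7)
Power rule: d/dx(ax^n) = n·a·x^(n-1)
Term by term: 8·x^3 - 8·x

Answer: 8x^3 - 8x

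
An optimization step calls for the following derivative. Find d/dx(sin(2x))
Chain rule: d/dx[sin(u)] = cos(u)·u' where u = 2x
u' = 2

Answer: 2·cos(2x)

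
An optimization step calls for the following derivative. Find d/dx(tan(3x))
Chain rule: d/dx[tan(u)]=sec²(u)·u' where u=3x
u'=3

Answer: 3·sec²(3x)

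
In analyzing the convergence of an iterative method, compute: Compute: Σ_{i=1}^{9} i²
Using formula: Σ i^2 = n(n+1)(2n+1)/6 = 9·10·19/6 = 285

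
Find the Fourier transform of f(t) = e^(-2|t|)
Using the standard pair: F{e^(-a|t|)}=2a/(a^2 + omega^2)
With a=2: F(omega)=4/(4 + omega^2)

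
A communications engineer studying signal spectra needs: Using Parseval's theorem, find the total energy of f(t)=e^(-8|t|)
Parseval's theorem: E=integral |f(t)|^2 dt=(1/2pi) integral |F(omega)|^2 domega
E=integral_{-inf}^{inf} e^(-16|t|) dt=2*integral_0^inf e^(-16t) dt=2/(2*8)=1/8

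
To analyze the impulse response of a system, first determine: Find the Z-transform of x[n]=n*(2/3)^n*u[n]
Using the property Z{n*a^n*u[n]} = az/(z-a)^2
With a = 2/3: X(z) = (2/3)z/(z - 2/3)^2, |z| > 2/3

Answer: (2/3)z/(z - 2/3)^2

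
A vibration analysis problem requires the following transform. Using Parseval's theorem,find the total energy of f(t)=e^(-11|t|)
Parseval's theorem: E=integral |f(t)|^2 dt=(1/2pi) integral |F(omega)|^2 domega
E=integral_{-inf}^{inf} e^(-22|t|) dt=2 * integral_0^inf e^(-22t) dt=2/(2 * 11)=1/11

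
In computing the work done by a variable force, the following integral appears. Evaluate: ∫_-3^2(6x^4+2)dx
Step 1: Find antiderivative F(x)=(6/5)x^5+2x
Step 2: F(2) - F(-3)=212/5 - (-1488/5)=340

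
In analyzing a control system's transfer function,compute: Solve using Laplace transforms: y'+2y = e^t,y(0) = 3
Take L: sY - 3 + 2Y = 1/(s-1)
Y(s + 2) = 1/(s-1) + 3
Y = 1/((s-1)(s + 2)) + 3/(s + 2)
Partial fractions: 1/((s-1)(s + 2)) = (1/3)/(s-1) - (1/3)/(s + 2)
So Y = (1/3)/(s-1) + (8/3)/(s + 2)
Inverse Laplace transform (L^(-1){1/(s-1)} = e^t, L^(-1){1/(s + 2)} = e^(-2t)):

Answer: y(t) = (1/3)·e^t + (8/3)·e^(-2t)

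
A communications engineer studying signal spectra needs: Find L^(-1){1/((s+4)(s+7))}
Partial fractions: 1/((s+4)(s+7)) = A/(s+4)+B/(s+7)
Cover-up: A = 1/(s+7)|_{s = -4} = 1/3; B = 1/(s+4)|_{s = -7} = -1/3
L^(-1) = (1/3)e^(-4t) - (1/3)e^(-7t)

Answer: (1/3)(e^(-4t) - e^(-7t))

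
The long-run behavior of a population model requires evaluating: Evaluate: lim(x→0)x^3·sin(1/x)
Squeeze theorem: -|x^3| ≤ x^3·sin(1/x) ≤ |x^3|
Since x^3 → 0 as x → 0, by squeeze theorem the limit is 0

Answer: 0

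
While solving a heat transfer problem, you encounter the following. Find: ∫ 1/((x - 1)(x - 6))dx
Partial fractions: 1/((x-1)(x-6)) = A/(x-1)+B/(x-6)
A = -1/5, B = 1/5
∫ [-1/5· 1/(x-1)+1/5· 1/(x-6)] dx
= (1/5)[ln|x-6| - ln|x-1|]+C

Answer: (1/5)·ln|(x-6)/(x-1)|+C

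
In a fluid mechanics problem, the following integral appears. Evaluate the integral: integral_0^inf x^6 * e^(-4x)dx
This is a Gamma integral. Substitute u=4x (du=4 dx):
integral_0^inf x^6*e^(-4x) dx=(1/4^7) integral_0^inf u^6*e^(-u) du
=Gamma(7)/4^7=6!/4^7=720/16384

Answer: 45/1024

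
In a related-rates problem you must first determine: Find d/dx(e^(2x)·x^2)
Product rule: (fg)'=f'g+fg'
f=e^(2x), f'=2·e^(2x)
g=x^2, g'=2x

Answer: 2·e^(2x)·x^2+2·e^(2x)·x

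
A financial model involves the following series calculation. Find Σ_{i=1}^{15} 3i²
= 3·n(n + 1)(2n + 1)/6 = 3·15·16·31/6 = 3720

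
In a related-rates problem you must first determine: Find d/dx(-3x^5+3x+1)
Power rule: d/dx(ax^n) = n·a·x^(n-1)
Term by term: -15·x^4+3

Answer: -15x^4+3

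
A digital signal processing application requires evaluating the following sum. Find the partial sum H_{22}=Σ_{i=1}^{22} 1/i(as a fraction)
H_22=1+1/2+1/3+...+1/22
=19093197/5173168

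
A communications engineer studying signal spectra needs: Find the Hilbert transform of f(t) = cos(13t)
The Hilbert transform shifts each frequency component by -pi/2.
H{cos(wt)} = sin(wt)
With w = 13: H{cos(13t)} = sin(13t)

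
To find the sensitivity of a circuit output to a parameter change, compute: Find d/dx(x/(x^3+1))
Quotient rule: (f/g)'=(f'g - fg')/g²
f=x, f'=1
g=x^3+1, g'=3x^2

Answer: (1·(x^3+1)-3x^3)/(x^3+1)²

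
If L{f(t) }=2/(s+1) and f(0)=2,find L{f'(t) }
L{f'(t)} = s·F(s) - f(0) = 2s/(s+1)-2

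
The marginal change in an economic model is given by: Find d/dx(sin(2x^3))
Chain rule: d/dx[sin(u)] = cos(u)·u' where u = 2x^3
u' = 6x^2

Answer: 6x^2·cos(2x^3)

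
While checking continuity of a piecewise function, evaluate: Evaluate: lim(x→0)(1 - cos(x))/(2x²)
Using 1-cos(u) ≈ u²/2 for small u:
(1-cos(x)) ≈ (x)²/2=1x²/2
So limit=1/(2·2)=1/4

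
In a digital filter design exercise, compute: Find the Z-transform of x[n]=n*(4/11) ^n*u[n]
Using the property Z{n*a^n*u[n]} = az/(z-a)^2
With a = 4/11: X(z) = (4/11)z/(z - 4/11)^2, |z| > 4/11

Answer: (4/11)z/(z - 4/11)^2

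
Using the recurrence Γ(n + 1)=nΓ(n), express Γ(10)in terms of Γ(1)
Γ(10) = 9Γ(9) = 9·8Γ(8) = ... = 9!·Γ(1) = 362880·Γ(1)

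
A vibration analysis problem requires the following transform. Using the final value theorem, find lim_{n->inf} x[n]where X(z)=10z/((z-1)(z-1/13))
Final value theorem: lim x[n] = lim_{z->1} (z-1)*X(z)
(z-1)*X(z) = 10z/(z-1/13)
As z->1: 10/(1 - 1/13) = 10/(12/13) = 65/6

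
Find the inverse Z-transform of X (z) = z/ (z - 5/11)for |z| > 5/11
Standard pair: z/(z-a) <-> a^n * u[n] for causal signals
With a=5/11: x[n]=(5/11)^n * u[n]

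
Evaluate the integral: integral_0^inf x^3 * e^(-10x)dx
This is a Gamma integral. Substitute u=10x (du=10 dx):
integral_0^inf x^3*e^(-10x) dx=(1/10^4) integral_0^inf u^3*e^(-u) du
=Gamma(4)/10^4=3!/10^4=6/10000

Answer: 3/5000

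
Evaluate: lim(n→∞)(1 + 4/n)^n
This is the definition of e^4: lim(1+4/n)^n = e^4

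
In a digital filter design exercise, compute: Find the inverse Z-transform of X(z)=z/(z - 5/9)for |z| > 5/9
Standard pair: z/(z-a) <-> a^n * u[n] for causal signals
With a=5/9: x[n]=(5/9)^n * u[n]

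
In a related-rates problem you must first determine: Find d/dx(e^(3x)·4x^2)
Product rule: (fg)' = f'g + fg'
f = e^(3x), f' = 3·e^(3x)
g = 4x^2, g' = 8x

Answer: 12·e^(3x)·x^2 + 8·e^(3x)·x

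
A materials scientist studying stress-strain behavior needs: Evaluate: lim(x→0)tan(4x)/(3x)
tan(u) ≈ u for small u:
tan(4x)/(3x) ≈ 4x/(3x) = 4/3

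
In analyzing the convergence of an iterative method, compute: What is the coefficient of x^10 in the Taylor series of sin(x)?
sin(x) has only odd powers. Coefficient of x^10 = 0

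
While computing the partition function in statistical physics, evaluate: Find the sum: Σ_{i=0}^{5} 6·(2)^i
Geometric series: S = a(1 - r^n)/(1 - r)
a = 6, r = 2, n = 6
S = 6(1-64)/-1 = 378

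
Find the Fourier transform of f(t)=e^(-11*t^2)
The Fourier transform of a Gaussian e^(-a * t^2) is sqrt(pi/a) * e^(-omega^2/(4a)).
With a=11: F(omega)=sqrt(pi/11) * e^(-omega^2/44)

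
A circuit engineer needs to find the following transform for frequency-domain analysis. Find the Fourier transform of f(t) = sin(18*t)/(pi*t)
sin(W*t)/(pi*t) = (W/pi)*sinc(W*t/pi) is the impulse response of the ideal low-pass filter with cutoff W (here W = 18).
Its Fourier transform is a rectangular function:
F(omega) = 1 for |omega| < 18, 0 otherwise

Answer: rect(omega/36) [i.e., 1 for |omega| < 18, 0 otherwise]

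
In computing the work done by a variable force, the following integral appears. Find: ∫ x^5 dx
Using power rule: ∫ x^5 dx=1/6 x^6+C=(1/6)x^6+C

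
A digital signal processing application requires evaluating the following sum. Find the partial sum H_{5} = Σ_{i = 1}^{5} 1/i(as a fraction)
H_5 = 1+1/2+1/3+...+1/5
= 137/60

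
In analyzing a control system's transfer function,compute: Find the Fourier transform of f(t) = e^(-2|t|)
Using the standard pair: F{e^(-a|t|)}=2a/(a^2 + omega^2)
With a=2: F(omega)=4/(4 + omega^2)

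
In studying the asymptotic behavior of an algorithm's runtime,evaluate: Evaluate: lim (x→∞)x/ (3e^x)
Apply L'Hôpital 1 times (∞/∞ each time):
Eventually get 1!/(3e^x) → 0

Answer: 0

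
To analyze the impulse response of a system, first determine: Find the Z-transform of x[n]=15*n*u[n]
Z{n*u[n]} = z/(z-1)^2
By linearity: Z{15*n*u[n]} = 15z/(z-1)^2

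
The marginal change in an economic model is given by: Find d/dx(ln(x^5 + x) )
Chain rule: d/dx[ln(u)]=u'/u where u=x^5 + x
u'=5x^4 + 1

Answer: (5x^4 + 1)/(x^5 + x)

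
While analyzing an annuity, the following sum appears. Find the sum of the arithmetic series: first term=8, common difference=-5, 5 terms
Last term: a_n = 8+(5-1)·-5 = -12
Sum = n(a_1+a_n)/2 = 5(8+(-12))/2 = -10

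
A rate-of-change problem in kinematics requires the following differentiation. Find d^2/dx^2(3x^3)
Apply power rule 2 times:
d^1: 9x^2
d^2: 18x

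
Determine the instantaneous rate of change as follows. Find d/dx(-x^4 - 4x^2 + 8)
Power rule: d/dx(ax^n) = n·a·x^(n-1)
Term by term: -4·x^3 - 8·x

Answer: -4x^3 - 8x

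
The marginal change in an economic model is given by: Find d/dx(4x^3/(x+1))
Quotient rule: (f/g)' = (f'g - fg')/g²
f = 4x^3, f' = 12x^2
g = x + 1, g' = 1

Answer: (12x^2·(x + 1) - 4x^3)/(x + 1)²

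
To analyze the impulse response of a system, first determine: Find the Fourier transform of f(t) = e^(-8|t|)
Using the standard pair: F{e^(-a|t|)} = 2a/(a^2 + omega^2)
With a = 8: F(omega) = 16/(64 + omega^2)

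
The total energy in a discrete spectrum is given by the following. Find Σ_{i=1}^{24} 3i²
= 3·n(n + 1)(2n + 1)/6 = 3·24·25·49/6 = 14700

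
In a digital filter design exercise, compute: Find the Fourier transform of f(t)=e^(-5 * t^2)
The Fourier transform of a Gaussian e^(-a * t^2) is sqrt(pi/a) * e^(-omega^2/(4a)).
With a=5: F(omega)=sqrt(pi/5) * e^(-omega^2/20)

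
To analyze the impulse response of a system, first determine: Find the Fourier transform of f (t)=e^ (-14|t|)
Using the standard pair: F{e^(-a|t|)} = 2a/(a^2+omega^2)
With a = 14: F(omega) = 28/(196+omega^2)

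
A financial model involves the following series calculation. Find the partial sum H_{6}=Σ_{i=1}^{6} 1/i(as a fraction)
H_6=1+1/2+1/3+...+1/6
=49/20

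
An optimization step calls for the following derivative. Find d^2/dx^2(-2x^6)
Apply power rule 2 times:
d^1: -12x^5
d^2: -60x^4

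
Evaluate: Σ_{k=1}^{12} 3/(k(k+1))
Partial fractions: 3/(k(k+1)) = 3/k - 3/(k+1)
Telescoping sum: 3(1-1/13) = 3·12/13

Answer: 36/13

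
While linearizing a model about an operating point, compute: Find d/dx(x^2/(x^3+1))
Quotient rule: (f/g)' = (f'g - fg')/g²
f = x^2, f' = 2x
g = x^3+1, g' = 3x^2

Answer: (2x·(x^3+1)-3x^4)/(x^3+1)²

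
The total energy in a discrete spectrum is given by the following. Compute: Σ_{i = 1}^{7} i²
Using formula: Σ i^2 = n(n + 1)(2n + 1)/6 = 7·8·15/6 = 140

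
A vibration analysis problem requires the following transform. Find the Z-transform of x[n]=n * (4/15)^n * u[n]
Using the property Z{n*a^n*u[n]} = az/(z-a)^2
With a = 4/15: X(z) = (4/15)z/(z - 4/15)^2, |z| > 4/15

Answer: (4/15)z/(z - 4/15)^2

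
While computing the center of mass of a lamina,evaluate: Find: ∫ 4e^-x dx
Since d/dx[e^-x]=- e^-x, we get -4e^-x+C

Answer: -4e^-x+C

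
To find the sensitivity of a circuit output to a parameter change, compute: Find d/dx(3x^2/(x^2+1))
Quotient rule: (f/g)' = (f'g - fg')/g²
f = 3x^2, f' = 6x
g = x^2 + 1, g' = 2x

Answer: (6x·(x^2 + 1) - 6x^3)/(x^2 + 1)²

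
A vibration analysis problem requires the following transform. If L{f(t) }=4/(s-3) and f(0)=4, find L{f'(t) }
L{f'(t)}=s·F(s) - f(0)=4s/(s-3)-4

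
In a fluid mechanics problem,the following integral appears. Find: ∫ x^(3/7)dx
Power rule: ∫ x^(3/7) dx=x^(10/7)/(10/7)+C

Answer: (7/10)·x^(10/7)+C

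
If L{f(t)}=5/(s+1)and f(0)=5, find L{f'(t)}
L{f'(t)}=s·F(s) - f(0)=5s/(s + 1) - 5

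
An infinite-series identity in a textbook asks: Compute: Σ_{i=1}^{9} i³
Using formula: Σ i^3 = [n(n+1)/2]² = [9·10/2]² = 2025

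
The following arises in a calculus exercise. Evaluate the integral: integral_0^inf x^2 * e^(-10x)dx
This is a Gamma integral. Substitute u=10x (du=10 dx):
integral_0^inf x^2*e^(-10x) dx=(1/10^3) integral_0^inf u^2*e^(-u) du
=Gamma(3)/10^3=2!/10^3=2/1000

Answer: 1/500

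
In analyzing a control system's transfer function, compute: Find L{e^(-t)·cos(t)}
First shifting: L{e^(at)f(t)} = F(s-a)
L{cos(t)} = s/(s² + 1)
Shift: (s + 1)/((s + 1)² + 1)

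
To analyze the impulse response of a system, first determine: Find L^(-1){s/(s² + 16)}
L^(-1){s/(s² + w²)}=cos(wt)
Here w=4

Answer: cos(4t)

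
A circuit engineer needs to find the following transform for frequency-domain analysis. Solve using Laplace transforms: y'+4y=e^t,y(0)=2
Take L: sY - 2+4Y = 1/(s-1)
Y(s+4) = 1/(s-1)+2
Y = 1/((s-1)(s+4))+2/(s+4)
Partial fractions: 1/((s-1)(s+4)) = (1/5)/(s-1) - (1/5)/(s+4)
So Y = (1/5)/(s-1)+(9/5)/(s+4)
Inverse Laplace transform (L^(-1){1/(s-1)} = e^t, L^(-1){1/(s+4)} = e^(-4t)):

Answer: y(t) = (1/5)·e^t+(9/5)·e^(-4t)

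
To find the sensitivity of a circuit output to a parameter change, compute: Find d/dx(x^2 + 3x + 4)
Power rule: d/dx(ax^n)=n·a·x^(n-1)
Term by term: 2·x+3

Answer: 2x+3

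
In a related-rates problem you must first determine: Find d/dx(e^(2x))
Chain rule: d/dx[e^u]=e^u · u' where u=2x
u'=2

Answer: 2·e^(2x)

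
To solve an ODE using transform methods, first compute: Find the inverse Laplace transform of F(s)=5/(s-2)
L^(-1){5/(s-a)}=c·e^(at)
Here a=2, c=5

Answer: 5e^(2t)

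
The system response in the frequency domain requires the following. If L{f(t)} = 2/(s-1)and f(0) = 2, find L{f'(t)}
L{f'(t)}=s·F(s) - f(0)=2s/(s-1)-2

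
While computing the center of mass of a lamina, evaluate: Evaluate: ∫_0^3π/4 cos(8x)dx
Antiderivative: sin(8x)/8
Evaluate at bounds: [sin(8·3π/4)/8] - [sin(8·0)/8]
=((0) - (0))/8=0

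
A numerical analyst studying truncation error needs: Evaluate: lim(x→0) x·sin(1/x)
Squeeze theorem: -|x| ≤ x·sin(1/x) ≤ |x|
Since x → 0 as x → 0, by squeeze theorem the limit is 0

Answer: 0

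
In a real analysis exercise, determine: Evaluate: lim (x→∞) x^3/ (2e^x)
Apply L'Hôpital 3 times (∞/∞ each time):
Eventually get 3!/(2e^x) → 0

Answer: 0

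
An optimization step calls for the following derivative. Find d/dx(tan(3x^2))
Chain rule: d/dx[tan(u)] = sec²(u)·u' where u = 3x^2
u' = 6x

Answer: 6x·sec²(3x^2)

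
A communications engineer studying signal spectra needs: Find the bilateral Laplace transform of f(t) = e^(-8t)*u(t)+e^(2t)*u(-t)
For e^(-8t)*u(t): L=1/(s+8), Re(s) > -8
For e^(2t)*u(-t): L=-1/(s-2), Re(s) < 2
Combined: F(s)=1/(s+8)-1/(s-2), -8 < Re(s) < 2

Answer: 1/(s+8)-1/(s-2), ROC: -8 < Re(s) < 2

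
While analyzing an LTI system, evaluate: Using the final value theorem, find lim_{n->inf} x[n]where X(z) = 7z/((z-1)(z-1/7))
Final value theorem: lim x[n] = lim_{z->1} (z-1) * X(z)
(z-1) * X(z) = 7z/(z-1/7)
As z->1: 7/(1-1/7) = 7/(6/7) = 49/6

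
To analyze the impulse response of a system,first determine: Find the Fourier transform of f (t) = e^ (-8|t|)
Using the standard pair: F{e^(-a|t|)}=2a/(a^2+omega^2)
With a=8: F(omega)=16/(64+omega^2)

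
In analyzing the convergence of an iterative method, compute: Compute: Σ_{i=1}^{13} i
Using formula: Σ i^1=n(n+1)/2=13·14/2=91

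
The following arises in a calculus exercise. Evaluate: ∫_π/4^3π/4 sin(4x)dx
Antiderivative: -cos(4x)/4
Evaluate at bounds: [-cos(4·3π/4)/4] - [-cos(4·π/4)/4]
=(-(-1) + (-1))/4=0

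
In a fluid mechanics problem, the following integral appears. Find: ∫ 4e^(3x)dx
Since d/dx[e^(3x)]=3e^(3x), we get 4/3 e^(3x)+C

Answer: (4/3)e^(3x)+C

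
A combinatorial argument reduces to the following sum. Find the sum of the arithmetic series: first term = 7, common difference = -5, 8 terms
Last term: a_n=7+(8-1)·-5=-28
Sum=n(a_1+a_n)/2=8(7+(-28))/2=-84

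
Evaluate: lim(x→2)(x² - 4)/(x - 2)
Factor: (x² - 4) = (x-2)(x+2)
Cancel (x-2): lim(x→2) (x+2) = 4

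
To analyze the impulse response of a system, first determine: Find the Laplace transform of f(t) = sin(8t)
L{sin(wt)} = w/(s²+w²)
L{sin(8t)} = 8/(s²+64)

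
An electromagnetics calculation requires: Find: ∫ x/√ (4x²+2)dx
Let u = 4x² + 2, du = 8x dx
∫ (1/8)·u^(-1/2) du = √u/4 + C

Answer: √(4x² + 2)/4 + C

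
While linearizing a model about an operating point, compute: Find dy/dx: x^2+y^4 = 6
Differentiate: 2x+4y^3·(dy/dx) = 0
dy/dx = -2x/(4y^3)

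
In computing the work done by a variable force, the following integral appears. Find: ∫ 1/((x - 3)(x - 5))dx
Partial fractions: 1/((x-3)(x-5))=A/(x-3)+B/(x-5)
A=-1/2, B=1/2
∫ [-1/2· 1/(x-3)+1/2· 1/(x-5)] dx
=(1/2)[ln|x-5| - ln|x-3|]+C

Answer: (1/2)·ln|(x-5)/(x-3)|+C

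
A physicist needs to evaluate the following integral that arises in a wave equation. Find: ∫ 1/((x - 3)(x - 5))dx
Partial fractions: 1/((x-3)(x-5)) = A/(x-3)+B/(x-5)
A = -1/2, B = 1/2
∫ [-1/2· 1/(x-3)+1/2· 1/(x-5)] dx
= (1/2)[ln|x-5| - ln|x-3|]+C

Answer: (1/2)·ln|(x-5)/(x-3)|+C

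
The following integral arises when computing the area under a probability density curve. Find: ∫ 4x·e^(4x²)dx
Let u = 4x², du = 8x dx
∫ (1/2)e^u du = e^u/2+C

Answer: e^(4x²)/2+C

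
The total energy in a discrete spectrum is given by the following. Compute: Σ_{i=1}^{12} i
Using formula: Σ i^1 = n(n+1)/2 = 12·13/2 = 78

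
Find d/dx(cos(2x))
Chain rule: d/dx[cos(u)] = -sin(u)·u' where u = 2x
u' = 2

Answer: -2·sin(2x)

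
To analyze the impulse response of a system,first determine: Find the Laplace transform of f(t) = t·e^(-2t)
L{t·e^(at)}=1/(s-a)²
L{t·e^(-2t)}=1/(s+2)²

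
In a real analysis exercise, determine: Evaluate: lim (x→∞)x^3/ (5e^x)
Apply L'Hôpital 3 times (∞/∞ each time):
Eventually get 3!/(5e^x) → 0

Answer: 0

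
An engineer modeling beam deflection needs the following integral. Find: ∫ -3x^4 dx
Using power rule: ∫ -3x^4 dx = -3/5 x^5+C = (-3/5)x^5+C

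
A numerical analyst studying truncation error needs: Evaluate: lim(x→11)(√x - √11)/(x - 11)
Multiply by conjugate (√x+√11)/(√x+√11):
=(x - 11)/((x - 11)(√x+√11))=1/(√x+√11)
As x → 11: 1/(2√11)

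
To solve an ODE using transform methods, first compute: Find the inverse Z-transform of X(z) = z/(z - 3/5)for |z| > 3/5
Standard pair: z/(z-a) <-> a^n*u[n] for causal signals
With a = 3/5: x[n] = (3/5)^n*u[n]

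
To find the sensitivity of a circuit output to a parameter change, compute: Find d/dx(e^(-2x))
Chain rule: d/dx[e^u]=e^u · u' where u=-2x
u'=-2

Answer: -2·e^(-2x)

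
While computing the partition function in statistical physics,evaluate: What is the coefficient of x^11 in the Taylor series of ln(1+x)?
ln(1 + x) = Σ (-1)^(n + 1) x^n/n
Coefficient of x^11 = (-1)^12/11 = 1/11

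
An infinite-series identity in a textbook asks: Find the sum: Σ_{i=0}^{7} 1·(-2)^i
Geometric series: S = a(1 - r^n)/(1 - r)
a = 1, r = -2, n = 8
S = 1(1 - 256)/3 = -85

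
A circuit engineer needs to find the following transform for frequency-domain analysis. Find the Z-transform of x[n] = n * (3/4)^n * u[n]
Using the property Z{n * a^n * u[n]}=az/(z-a)^2
With a=3/4: X(z)=(3/4)z/(z - 3/4)^2, |z| > 3/4

Answer: (3/4)z/(z - 3/4)^2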